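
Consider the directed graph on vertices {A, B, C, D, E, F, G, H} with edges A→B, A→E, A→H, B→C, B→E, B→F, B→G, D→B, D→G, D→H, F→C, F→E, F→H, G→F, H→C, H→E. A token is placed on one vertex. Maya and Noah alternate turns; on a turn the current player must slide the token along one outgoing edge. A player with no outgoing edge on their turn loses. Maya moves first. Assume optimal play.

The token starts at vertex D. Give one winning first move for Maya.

Move to G.

Label each position W (a win for the player to move) or L (a loss). A position with no legal move is L; any other position is W exactly when some move reaches an L, and L when every move reaches a W.
Every edge goes from a vertex to one that appears earlier in the order E, C, H, F, G, B, D, A, so processing vertices in that order labels each vertex after all of its successors.
E: no outgoing edge → L
C: no outgoing edge → L
H: reaches L-position C → W
F: reaches L-position C → W
G: only reaches F(W), which is W → L
B: reaches L-position G → W
D: reaches L-position G → W
A: reaches L-position E → W
From D, the L positions reachable in one move are: G.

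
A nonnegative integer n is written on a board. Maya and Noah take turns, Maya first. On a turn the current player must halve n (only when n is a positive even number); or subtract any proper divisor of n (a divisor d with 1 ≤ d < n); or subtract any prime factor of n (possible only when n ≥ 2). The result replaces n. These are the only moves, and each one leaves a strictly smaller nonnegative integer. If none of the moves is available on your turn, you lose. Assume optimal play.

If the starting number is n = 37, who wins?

Maya wins.

Positions with no move are L. A position that does have a move is losing for the player to move precisely when every available move leads to a winning position for the opponent. Fill in the labels:
n=0: no move → L
n=1: no move → L
n=2: reaches L-position 0 → W
n=3: reaches L-position 0 → W
n=4: only reaches 2(W), 3(W), all W → L
n=5: reaches L-position 0 → W
n=6: reaches L-position 4 → W
n=7: reaches L-position 0 → W
n=8: reaches L-position 4 → W
n=9: only reaches 6(W), 8(W), all W → L
n=10: reaches L-position 9 → W
n=11: reaches L-position 0 → W
n=12: reaches L-position 9 → W
n=13: reaches L-position 0 → W
n=14: only reaches 7(W), 12(W), 13(W), all W → L
n=15: reaches L-position 14 → W
n=16: reaches L-position 14 → W
n=17: reaches L-position 0 → W
n=18: reaches L-position 9 → W
n=19: reaches L-position 0 → W
n=20: only reaches 10(W), 15(W), 16(W), 18(W), 19(W), all W → L
n=21: reaches L-position 14 → W
n=22: reaches L-position 20 → W
n=23: reaches L-position 0 → W
n=24: reaches L-position 20 → W
n=25: reaches L-position 20 → W
n=26: only reaches 13(W), 24(W), 25(W), all W → L
n=27: reaches L-position 26 → W
n=28: reaches L-position 14 → W
n=29: reaches L-position 0 → W
n=30: reaches L-position 20 → W
n=31: reaches L-position 0 → W
n=32: only reaches 16(W), 24(W), 28(W), 30(W), 31(W), all W → L
n=33: reaches L-position 32 → W
n=34: reaches L-position 32 → W
n=35: only reaches 28(W), 30(W), 34(W), all W → L
n=36: reaches L-position 32 → W
n=37: reaches L-position 0 → W
From 37 Maya can move to 0, reaching an L position.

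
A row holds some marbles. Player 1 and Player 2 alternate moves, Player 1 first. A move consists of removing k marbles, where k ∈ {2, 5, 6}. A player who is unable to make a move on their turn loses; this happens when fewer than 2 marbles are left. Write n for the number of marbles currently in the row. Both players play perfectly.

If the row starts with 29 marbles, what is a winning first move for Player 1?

Remove 6, leaving 23.

Compute win/loss labels from the base case upward. A position with no move is L. Any other position is W if it can reach an L in one move, else L.
n=0: no move → L
n=1: no move → L
n=2: →0(L), so W
n=3: →1(L), so W
n=4: →2(W) only, which is W, so L
n=5: →0(L), so W
n=6: →4(L), so W
n=7: →1(L), so W
n=8: →6(W), 3(W), 2(W) — all W, so L
n=9: →4(L), so W
n=10: →8(L), so W
n=11: →9(W), 6(W), 5(W) — all W, so L
n=12: →10(W), 7(W), 6(W) — all W, so L
n=13: →11(L), so W
n=14: →12(L), so W
n=15: →13(W), 10(W), 9(W) — all W, so L
n=16: →11(L), so W
n=17: →15(L), so W
n=18: →12(L), so W
n=19: →17(W), 14(W), 13(W) — all W, so L
n=20: →15(L), so W
n=21: →19(L), so W
n=22: →20(W), 17(W), 16(W) — all W, so L
n=23: →21(W), 18(W), 17(W) — all W, so L
n=24: →22(L), so W
n=25: →23(L), so W
n=26: →24(W), 21(W), 20(W) — all W, so L
n=27: →22(L), so W
n=28: →26(L), so W
n=29: →23(L), so W
From 29, the L positions reachable in one move are: 23.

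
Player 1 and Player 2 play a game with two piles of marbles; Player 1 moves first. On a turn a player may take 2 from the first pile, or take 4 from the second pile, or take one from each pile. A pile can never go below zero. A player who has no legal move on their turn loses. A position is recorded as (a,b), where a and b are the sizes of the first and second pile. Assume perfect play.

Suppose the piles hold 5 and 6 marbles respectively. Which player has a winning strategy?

Positions with no move are L. A position that does have a move is losing for the player to move precisely when every available move leads to a winning position for the opponent. Fill in the labels:
No move ever increases a pile, so every position that can arise here has a ≤ 5 and b ≤ 6; it is enough to label the cells with 0 ≤ a ≤ 5 and 0 ≤ b ≤ 6.
Every move lowers a or b (never raises either), so fill the grid row by row in increasing a, and left to right within a row: each cell's successors are then already labelled.
      b=0  b=1  b=2  b=3  b=4  b=5  b=6
a=0:    L    L    L    L    W    W    W
a=1:    L    W    W    W    W    L    L
a=2:    W    W    W    W    L    L    W
a=3:    W    L    L    L    L    W    W
a=4:    L    L    W    W    W    W    L
a=5:    L    W    W    W    W    L    L
Cells with no legal move (terminal, hence L): (0,0), (0,1), (0,2), (0,3), (1,0).
The remaining L cells, each justified by listing all of its moves:
(1,5): only reaches (1,1)(W), (0,4)(W), all W → L
(1,6): only reaches (1,2)(W), (0,5)(W), all W → L
(2,4): only reaches (0,4)(W), (2,0)(W), (1,3)(W), all W → L
(2,5): only reaches (0,5)(W), (2,1)(W), (1,4)(W), all W → L
(3,1): only reaches (1,1)(W), (2,0)(W), all W → L
(3,2): only reaches (1,2)(W), (2,1)(W), all W → L
(3,3): only reaches (1,3)(W), (2,2)(W), all W → L
(3,4): only reaches (1,4)(W), (3,0)(W), (2,3)(W), all W → L
(4,0): only reaches (2,0)(W), which is W → L
(4,1): only reaches (2,1)(W), (3,0)(W), all W → L
(4,6): only reaches (2,6)(W), (4,2)(W), (3,5)(W), all W → L
(5,0): only reaches (3,0)(W), which is W → L
(5,5): only reaches (3,5)(W), (5,1)(W), (4,4)(W), all W → L
(5,6): only reaches (3,6)(W), (5,2)(W), (4,5)(W), all W → L
Every other cell has at least one move into one of the L cells above, so it is W.
The starting position (5,6) is L: whatever Player 1 does, the opponent receives a W position.

Player 2 wins.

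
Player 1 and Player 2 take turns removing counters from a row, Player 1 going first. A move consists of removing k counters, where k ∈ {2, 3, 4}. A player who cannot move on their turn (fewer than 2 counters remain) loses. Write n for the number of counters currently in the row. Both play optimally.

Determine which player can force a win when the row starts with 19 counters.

Player 2 wins.

Compute win/loss labels from the base case upward. A position with no move is L. Any other position is W if it can reach an L in one move, else L.
n=0: no move → L
n=1: no move → L
n=2: can move to 0, which is L ⇒ W
n=3: can move to 1, which is L ⇒ W
n=4: can move to 1, which is L ⇒ W
n=5: can move to 1, which is L ⇒ W
n=6: moves to 4(W), 3(W), 2(W); every one is W ⇒ L
n=7: moves to 5(W), 4(W), 3(W); every one is W ⇒ L
n=8: can move to 6, which is L ⇒ W
n=9: can move to 7, which is L ⇒ W
n=10: can move to 7, which is L ⇒ W
n=11: can move to 7, which is L ⇒ W
n=12: moves to 10(W), 9(W), 8(W); every one is W ⇒ L
n=13: moves to 11(W), 10(W), 9(W); every one is W ⇒ L
n=14: can move to 12, which is L ⇒ W
n=15: can move to 13, which is L ⇒ W
n=16: can move to 13, which is L ⇒ W
n=17: can move to 13, which is L ⇒ W
n=18: moves to 16(W), 15(W), 14(W); every one is W ⇒ L
n=19: moves to 17(W), 16(W), 15(W); every one is W ⇒ L
The starting position 19 is L: whatever Player 1 does, the opponent receives a W position.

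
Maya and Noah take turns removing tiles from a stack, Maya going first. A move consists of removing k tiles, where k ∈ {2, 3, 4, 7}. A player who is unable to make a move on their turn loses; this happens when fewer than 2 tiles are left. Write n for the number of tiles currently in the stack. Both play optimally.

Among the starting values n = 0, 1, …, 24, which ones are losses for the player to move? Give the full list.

Work bottom-up. With no move the player to move loses. Otherwise the position is W if at least one move leads to an L position for the opponent, and L if every move leads to a W.
n=0: no move → L
n=1: no move → L
n=2: can move to 0, which is L ⇒ W
n=3: can move to 1, which is L ⇒ W
n=4: can move to 1, which is L ⇒ W
n=5: can move to 1, which is L ⇒ W
n=6: moves to 4(W), 3(W), 2(W); every one is W ⇒ L
n=7: can move to 0, which is L ⇒ W
n=8: can move to 6, which is L ⇒ W
n=9: can move to 6, which is L ⇒ W
n=10: can move to 6, which is L ⇒ W
n=11: moves to 9(W), 8(W), 7(W), 4(W); every one is W ⇒ L
n=12: moves to 10(W), 9(W), 8(W), 5(W); every one is W ⇒ L
n=13: can move to 11, which is L ⇒ W
n=14: can move to 12, which is L ⇒ W
n=15: can move to 12, which is L ⇒ W
n=16: can move to 12, which is L ⇒ W
n=17: moves to 15(W), 14(W), 13(W), 10(W); every one is W ⇒ L
n=18: can move to 11, which is L ⇒ W
n=19: can move to 17, which is L ⇒ W
n=20: can move to 17, which is L ⇒ W
n=21: can move to 17, which is L ⇒ W
n=22: moves to 20(W), 19(W), 18(W), 15(W); every one is W ⇒ L
n=23: moves to 21(W), 20(W), 19(W), 16(W); every one is W ⇒ L
n=24: can move to 22, which is L ⇒ W
The losing starting values of n are exactly the entries labelled L in this table (8 of them).

0, 1, 6, 11, 12, 17, 22, 23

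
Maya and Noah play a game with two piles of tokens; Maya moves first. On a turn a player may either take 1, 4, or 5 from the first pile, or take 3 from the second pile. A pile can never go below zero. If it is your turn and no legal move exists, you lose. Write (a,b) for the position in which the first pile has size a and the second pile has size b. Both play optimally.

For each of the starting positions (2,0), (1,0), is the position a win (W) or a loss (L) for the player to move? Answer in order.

Work bottom-up. With no move the player to move loses. Otherwise the position is W if at least one move leads to an L position for the opponent, and L if every move leads to a W.
No move ever increases a pile, so every position that can arise here has a ≤ 2 and b ≤ 0; it is enough to label the cells with 0 ≤ a ≤ 2 and 0 ≤ b ≤ 0.
Every move lowers a or b (never raises either), so fill the grid row by row in increasing a, and left to right within a row: each cell's successors are then already labelled.
      b=0
a=0:    L
a=1:    W
a=2:    L
Cells with no legal move (terminal, hence L): (0,0).
The remaining L cells, each justified by listing all of its moves:
(2,0): →(1,0)(W) only, which is W, so L
Every other cell has at least one move into one of the L cells above, so it is W.
(2,0): one of the L cells justified above, so L
(1,0): the move to (0,0) reaches an L cell, so W

(2,0): L, (1,0): W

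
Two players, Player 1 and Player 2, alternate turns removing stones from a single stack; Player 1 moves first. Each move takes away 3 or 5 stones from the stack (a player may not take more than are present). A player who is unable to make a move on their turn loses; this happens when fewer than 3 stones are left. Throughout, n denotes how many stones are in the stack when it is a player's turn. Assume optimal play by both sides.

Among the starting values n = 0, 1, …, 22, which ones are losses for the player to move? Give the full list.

0, 1, 2, 8, 9, 10, 16, 17, 18

Positions with no move are L. A position that does have a move is losing for the player to move precisely when every available move leads to a winning position for the opponent. Fill in the labels:
n=0: no move → L
n=1: no move → L
n=2: no move → L
n=3: W (go to 0, an L position)
n=4: W (go to 1, an L position)
n=5: W (go to 2, an L position)
n=6: W (go to 1, an L position)
n=7: W (go to 2, an L position)
n=8: L (options 5(W), 3(W) are all W)
n=9: L (options 6(W), 4(W) are all W)
n=10: L (options 7(W), 5(W) are all W)
n=11: W (go to 8, an L position)
n=12: W (go to 9, an L position)
n=13: W (go to 10, an L position)
n=14: W (go to 9, an L position)
n=15: W (go to 10, an L position)
n=16: L (options 13(W), 11(W) are all W)
n=17: L (options 14(W), 12(W) are all W)
n=18: L (options 15(W), 13(W) are all W)
n=19: W (go to 16, an L position)
n=20: W (go to 17, an L position)
n=21: W (go to 18, an L position)
n=22: W (go to 17, an L position)
Reading off the rows marked L gives the requested list; there are 9 such values of n.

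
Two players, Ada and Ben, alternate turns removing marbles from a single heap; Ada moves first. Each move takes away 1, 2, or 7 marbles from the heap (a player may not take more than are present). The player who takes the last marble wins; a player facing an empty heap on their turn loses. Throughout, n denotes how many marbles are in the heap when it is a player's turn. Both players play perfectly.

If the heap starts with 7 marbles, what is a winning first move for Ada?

Remove 1, leaving 6.

Label each position W (a win for the player to move) or L (a loss). A position with no legal move is L; any other position is W exactly when some move reaches an L, and L when every move reaches a W.
n=0: no move → L
n=1: can move to 0, which is L ⇒ W
n=2: can move to 0, which is L ⇒ W
n=3: moves to 2(W), 1(W); every one is W ⇒ L
n=4: can move to 3, which is L ⇒ W
n=5: can move to 3, which is L ⇒ W
n=6: moves to 5(W), 4(W); every one is W ⇒ L
n=7: can move to 6, which is L ⇒ W
From 7, the L positions reachable in one move are: 6, 0. Any move reaching one of these is winning.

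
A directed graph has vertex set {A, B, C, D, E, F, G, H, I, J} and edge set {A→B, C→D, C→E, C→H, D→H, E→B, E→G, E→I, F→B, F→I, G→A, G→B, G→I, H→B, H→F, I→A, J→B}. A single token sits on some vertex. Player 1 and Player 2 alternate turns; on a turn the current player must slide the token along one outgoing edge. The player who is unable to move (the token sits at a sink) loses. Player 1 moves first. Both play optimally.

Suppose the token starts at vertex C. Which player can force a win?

Classify positions by backward induction: terminal positions (no move available) are L. From any other position, the mover wins iff some move reaches an L.
Every edge goes from a vertex to one that appears earlier in the order B, A, I, G, F, H, E, D, J, C, so processing vertices in that order labels each vertex after all of its successors.
B: no outgoing edge → L
A: can move to B, which is L ⇒ W
I: the only move is to A(W), a W ⇒ L
G: can move to I, which is L ⇒ W
F: can move to I, which is L ⇒ W
H: can move to B, which is L ⇒ W
E: can move to I, which is L ⇒ W
D: the only move is to H(W), a W ⇒ L
J: can move to B, which is L ⇒ W
C: can move to D, which is L ⇒ W
From C Player 1 can move to D, reaching an L position.

Player 1 wins.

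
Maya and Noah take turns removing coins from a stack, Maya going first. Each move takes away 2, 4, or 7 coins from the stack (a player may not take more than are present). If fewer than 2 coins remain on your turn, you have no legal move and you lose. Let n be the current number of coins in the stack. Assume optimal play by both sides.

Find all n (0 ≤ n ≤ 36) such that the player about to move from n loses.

Classify positions by backward induction: terminal positions (no move available) are L. From any other position, the mover wins iff some move reaches an L.
n=0: no move → L
n=1: no move → L
n=2: →0(L), so W
n=3: →1(L), so W
n=4: →0(L), so W
n=5: →1(L), so W
n=6: →4(W), 2(W) — all W, so L
n=7: →0(L), so W
n=8: →6(L), so W
n=9: →7(W), 5(W), 2(W) — all W, so L
n=10: →6(L), so W
n=11: →9(L), so W
n=12: →10(W), 8(W), 5(W) — all W, so L
n=13: →9(L), so W
n=14: →12(L), so W
n=15: →13(W), 11(W), 8(W) — all W, so L
n=16: →12(L), so W
n=17: →15(L), so W
n=18: →16(W), 14(W), 11(W) — all W, so L
n=19: →15(L), so W
n=20: →18(L), so W
n=21: →19(W), 17(W), 14(W) — all W, so L
n=22: →18(L), so W
n=23: →21(L), so W
n=24: →22(W), 20(W), 17(W) — all W, so L
n=25: →21(L), so W
n=26: →24(L), so W
n=27: →25(W), 23(W), 20(W) — all W, so L
n=28: →24(L), so W
n=29: →27(L), so W
n=30: →28(W), 26(W), 23(W) — all W, so L
n=31: →27(L), so W
n=32: →30(L), so W
n=33: →31(W), 29(W), 26(W) — all W, so L
n=34: →30(L), so W
n=35: →33(L), so W
n=36: →34(W), 32(W), 29(W) — all W, so L
Reading off the rows marked L gives the requested list; there are 13 such values of n.

0, 1, 6, 9, 12, 15, 18, 21, 24, 27, 30, 33, 36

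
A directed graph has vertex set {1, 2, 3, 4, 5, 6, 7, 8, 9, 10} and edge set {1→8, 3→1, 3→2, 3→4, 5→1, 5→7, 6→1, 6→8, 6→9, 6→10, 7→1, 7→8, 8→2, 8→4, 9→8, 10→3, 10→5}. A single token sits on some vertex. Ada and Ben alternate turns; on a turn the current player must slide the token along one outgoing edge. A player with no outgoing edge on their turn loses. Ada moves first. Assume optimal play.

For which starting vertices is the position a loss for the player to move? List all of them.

1, 2, 4, 9, 10

Compute win/loss labels from the base case upward. A position with no move is L. Any other position is W if it can reach an L in one move, else L.
Every edge goes from a vertex to one that appears earlier in the order 2, 4, 8, 1, 3, 9, 7, 5, 10, 6, so processing vertices in that order labels each vertex after all of its successors.
2: no outgoing edge → L
4: no outgoing edge → L
8: W (go to 4, an L position)
1: L (sole option 8(W) is W)
3: W (go to 1, an L position)
9: L (sole option 8(W) is W)
7: W (go to 1, an L position)
5: W (go to 1, an L position)
10: L (options 5(W), 3(W) are all W)
6: W (go to 10, an L position)
The losing starting vertices are exactly the entries labelled L in this table (5 of them).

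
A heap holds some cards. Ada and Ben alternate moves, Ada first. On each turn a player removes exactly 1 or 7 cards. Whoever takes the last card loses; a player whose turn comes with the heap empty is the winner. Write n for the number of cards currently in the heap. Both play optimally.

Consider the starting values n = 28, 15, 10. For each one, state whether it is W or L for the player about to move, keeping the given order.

28: W, 15: L, 10: W

Work bottom-up. With no move the player to move wins. Otherwise the position is W if at least one move leads to an L position for the opponent, and L if every move leads to a W.
n=0: no move; the opponent has just taken the last card and therefore loses → W
n=1: →0(W) only, which is W, so L
n=2: →1(L), so W
n=3: →2(W) only, which is W, so L
n=4: →3(L), so W
n=5: →4(W) only, which is W, so L
n=6: →5(L), so W
n=7: →6(W), 0(W) — all W, so L
n=8: →7(L), so W
n=9: →8(W), 2(W) — all W, so L
n=10: →9(L), so W
n=11: →10(W), 4(W) — all W, so L
n=12: →11(L), so W
n=13: →12(W), 6(W) — all W, so L
n=14: →13(L), so W
n=15: →14(W), 8(W) — all W, so L
n=16: →15(L), so W
n=17: →16(W), 10(W) — all W, so L
n=18: →17(L), so W
n=19: →18(W), 12(W) — all W, so L
n=20: →19(L), so W
n=21: →20(W), 14(W) — all W, so L
n=22: →21(L), so W
n=23: →22(W), 16(W) — all W, so L
n=24: →23(L), so W
n=25: →24(W), 18(W) — all W, so L
n=26: →25(L), so W
n=27: →26(W), 20(W) — all W, so L
n=28: →27(L), so W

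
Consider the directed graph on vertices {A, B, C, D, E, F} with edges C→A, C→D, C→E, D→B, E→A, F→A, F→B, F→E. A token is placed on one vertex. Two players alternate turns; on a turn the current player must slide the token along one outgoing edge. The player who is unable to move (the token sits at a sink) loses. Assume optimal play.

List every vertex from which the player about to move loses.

Build the W/L table. Terminal = L. A non-terminal position is W if it has a move to some L; otherwise it is L.
Every edge goes from a vertex to one that appears earlier in the order A, B, E, D, F, C, so processing vertices in that order labels each vertex after all of its successors.
A: no outgoing edge → L
B: no outgoing edge → L
E: →A(L), so W
D: →B(L), so W
F: →B(L), so W
C: →A(L), so W
The losing starting vertices are exactly the entries labelled L in this table (2 of them).

A, B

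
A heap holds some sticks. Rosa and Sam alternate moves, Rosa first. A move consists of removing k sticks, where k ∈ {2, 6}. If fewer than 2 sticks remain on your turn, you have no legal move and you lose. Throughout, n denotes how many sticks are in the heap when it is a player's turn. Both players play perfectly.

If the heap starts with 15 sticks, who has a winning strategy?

Work bottom-up. With no move the player to move loses. Otherwise the position is W if at least one move leads to an L position for the opponent, and L if every move leads to a W.
n=0: no move → L
n=1: no move → L
n=2: →0(L), so W
n=3: →1(L), so W
n=4: →2(W) only, which is W, so L
n=5: →3(W) only, which is W, so L
n=6: →4(L), so W
n=7: →5(L), so W
n=8: →6(W), 2(W) — all W, so L
n=9: →7(W), 3(W) — all W, so L
n=10: →8(L), so W
n=11: →9(L), so W
n=12: →10(W), 6(W) — all W, so L
n=13: →11(W), 7(W) — all W, so L
n=14: →12(L), so W
n=15: →13(L), so W
From 15 Rosa can remove 2, leaving 13, reaching an L position.

Rosa wins.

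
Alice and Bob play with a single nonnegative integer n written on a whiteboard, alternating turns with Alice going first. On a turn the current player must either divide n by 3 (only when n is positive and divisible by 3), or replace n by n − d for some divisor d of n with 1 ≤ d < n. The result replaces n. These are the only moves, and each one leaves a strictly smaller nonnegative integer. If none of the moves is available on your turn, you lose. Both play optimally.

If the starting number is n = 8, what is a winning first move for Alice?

Move to 4.

Work bottom-up. With no move the player to move loses. Otherwise the position is W if at least one move leads to an L position for the opponent, and L if every move leads to a W.
n=0: no move → L
n=1: no move → L
n=2: →1(L), so W
n=3: →1(L), so W
n=4: →2(W), 3(W) — all W, so L
n=5: →4(L), so W
n=6: →4(L), so W
n=7: →6(W) only, which is W, so L
n=8: →4(L), so W
From 8, the L positions reachable in one move are: 4, 7. Any move reaching one of these is winning.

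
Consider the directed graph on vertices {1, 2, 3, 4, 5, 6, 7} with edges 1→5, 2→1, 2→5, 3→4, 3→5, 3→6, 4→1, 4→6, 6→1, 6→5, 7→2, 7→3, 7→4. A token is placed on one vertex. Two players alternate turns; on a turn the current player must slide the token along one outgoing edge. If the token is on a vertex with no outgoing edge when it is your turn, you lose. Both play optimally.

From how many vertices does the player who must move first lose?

2

Classify positions by backward induction: terminal positions (no move available) are L. From any other position, the mover wins iff some move reaches an L.
Every edge goes from a vertex to one that appears earlier in the order 5, 1, 6, 2, 4, 3, 7, so processing vertices in that order labels each vertex after all of its successors.
5: no outgoing edge → L
1: reaches L-position 5 → W
6: reaches L-position 5 → W
2: reaches L-position 5 → W
4: only reaches 6(W), 1(W), all W → L
3: reaches L-position 4 → W
7: reaches L-position 4 → W
The L vertices are 4, 5; that is 2 in all.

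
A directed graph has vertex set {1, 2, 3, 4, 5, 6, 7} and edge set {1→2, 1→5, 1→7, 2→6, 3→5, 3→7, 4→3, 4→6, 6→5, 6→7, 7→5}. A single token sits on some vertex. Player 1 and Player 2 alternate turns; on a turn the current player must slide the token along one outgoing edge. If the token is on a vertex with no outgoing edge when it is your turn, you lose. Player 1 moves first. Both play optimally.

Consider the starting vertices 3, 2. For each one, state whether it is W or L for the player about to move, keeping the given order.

3: W, 2: L

Build the W/L table. Terminal = L. A non-terminal position is W if it has a move to some L; otherwise it is L.
Every edge goes from a vertex to one that appears earlier in the order 5, 7, 6, 3, 2, 1, 4, so processing vertices in that order labels each vertex after all of its successors.
5: no outgoing edge → L
7: →5(L), so W
6: →5(L), so W
3: →5(L), so W
2: →6(W) only, which is W, so L
1: →2(L), so W
4: →3(W), 6(W) — all W, so L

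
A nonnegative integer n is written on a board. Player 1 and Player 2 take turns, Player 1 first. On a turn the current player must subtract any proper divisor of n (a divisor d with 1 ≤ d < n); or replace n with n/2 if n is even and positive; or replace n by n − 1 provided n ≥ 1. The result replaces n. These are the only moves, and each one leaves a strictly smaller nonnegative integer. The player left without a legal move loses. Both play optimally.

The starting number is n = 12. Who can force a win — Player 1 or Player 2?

Use the standard recursion: the mover loses at a terminal position; elsewhere, the mover wins exactly when some move hands the opponent an L position.
n=0: no move → L
n=1: →0(L), so W
n=2: →1(W) only, which is W, so L
n=3: →2(L), so W
n=4: →2(L), so W
n=5: →4(W) only, which is W, so L
n=6: →5(L), so W
n=7: →6(W) only, which is W, so L
n=8: →7(L), so W
n=9: →6(W), 8(W) — all W, so L
n=10: →5(L), so W
n=11: →10(W) only, which is W, so L
n=12: →9(L), so W
The starting position 12 is W: Player 1 should move to 9, handing over an L position.

Player 1 wins.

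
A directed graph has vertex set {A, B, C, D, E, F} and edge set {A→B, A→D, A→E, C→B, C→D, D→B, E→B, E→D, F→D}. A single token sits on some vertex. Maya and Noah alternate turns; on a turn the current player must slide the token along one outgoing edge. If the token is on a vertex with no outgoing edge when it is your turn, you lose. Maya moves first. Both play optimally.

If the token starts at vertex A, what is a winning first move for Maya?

Positions with no move are L. A position that does have a move is losing for the player to move precisely when every available move leads to a winning position for the opponent. Fill in the labels:
Every edge goes from a vertex to one that appears earlier in the order B, D, E, C, F, A, so processing vertices in that order labels each vertex after all of its successors.
B: no outgoing edge → L
D: can move to B, which is L ⇒ W
E: can move to B, which is L ⇒ W
C: can move to B, which is L ⇒ W
F: the only move is to D(W), a W ⇒ L
A: can move to B, which is L ⇒ W
From A, the L positions reachable in one move are: B.

Move to B.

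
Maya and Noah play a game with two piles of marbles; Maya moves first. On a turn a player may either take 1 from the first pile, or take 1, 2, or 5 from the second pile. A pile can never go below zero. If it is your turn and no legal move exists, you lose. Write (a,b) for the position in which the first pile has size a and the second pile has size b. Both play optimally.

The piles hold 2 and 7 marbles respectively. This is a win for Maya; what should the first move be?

Build the W/L table. Terminal = L. A non-terminal position is W if it has a move to some L; otherwise it is L.
No move ever increases a pile, so every position that can arise here has a ≤ 2 and b ≤ 7; it is enough to label the cells with 0 ≤ a ≤ 2 and 0 ≤ b ≤ 7.
Every move lowers a or b (never raises either), so fill the grid row by row in increasing a, and left to right within a row: each cell's successors are then already labelled.
      b=0  b=1  b=2  b=3  b=4  b=5  b=6  b=7
a=0:    L    W    W    L    W    W    L    W
a=1:    W    L    W    W    L    W    W    L
a=2:    L    W    W    L    W    W    L    W
Cells with no legal move (terminal, hence L): (0,0).
The remaining L cells, each justified by listing all of its moves:
(0,3): only reaches (0,2)(W), (0,1)(W), all W → L
(0,6): only reaches (0,5)(W), (0,4)(W), (0,1)(W), all W → L
(1,1): only reaches (0,1)(W), (1,0)(W), all W → L
(1,4): only reaches (0,4)(W), (1,3)(W), (1,2)(W), all W → L
(1,7): only reaches (0,7)(W), (1,6)(W), (1,5)(W), (1,2)(W), all W → L
(2,0): only reaches (1,0)(W), which is W → L
(2,3): only reaches (1,3)(W), (2,2)(W), (2,1)(W), all W → L
(2,6): only reaches (1,6)(W), (2,5)(W), (2,4)(W), (2,1)(W), all W → L
Every other cell has at least one move into one of the L cells above, so it is W.
From (2,7), the L positions reachable in one move are: (1,7), (2,6). Any move reaching one of these is winning.

Move to (1,7).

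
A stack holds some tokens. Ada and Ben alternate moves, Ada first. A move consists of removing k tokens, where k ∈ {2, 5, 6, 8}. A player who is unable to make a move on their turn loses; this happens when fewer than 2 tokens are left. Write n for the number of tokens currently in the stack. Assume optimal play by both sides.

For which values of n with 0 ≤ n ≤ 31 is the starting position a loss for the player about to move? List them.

Work bottom-up. With no move the player to move loses. Otherwise the position is W if at least one move leads to an L position for the opponent, and L if every move leads to a W.
n=0: no move → L
n=1: no move → L
n=2: can move to 0, which is L ⇒ W
n=3: can move to 1, which is L ⇒ W
n=4: the only move is to 2(W), a W ⇒ L
n=5: can move to 0, which is L ⇒ W
n=6: can move to 4, which is L ⇒ W
n=7: can move to 1, which is L ⇒ W
n=8: can move to 0, which is L ⇒ W
n=9: can move to 4, which is L ⇒ W
n=10: can move to 4, which is L ⇒ W
n=11: moves to 9(W), 6(W), 5(W), 3(W); every one is W ⇒ L
n=12: can move to 4, which is L ⇒ W
n=13: can move to 11, which is L ⇒ W
n=14: moves to 12(W), 9(W), 8(W), 6(W); every one is W ⇒ L
n=15: moves to 13(W), 10(W), 9(W), 7(W); every one is W ⇒ L
n=16: can move to 14, which is L ⇒ W
n=17: can move to 15, which is L ⇒ W
n=18: moves to 16(W), 13(W), 12(W), 10(W); every one is W ⇒ L
n=19: can move to 14, which is L ⇒ W
n=20: can move to 18, which is L ⇒ W
n=21: can move to 15, which is L ⇒ W
n=22: can move to 14, which is L ⇒ W
n=23: can move to 18, which is L ⇒ W
n=24: can move to 18, which is L ⇒ W
n=25: moves to 23(W), 20(W), 19(W), 17(W); every one is W ⇒ L
n=26: can move to 18, which is L ⇒ W
n=27: can move to 25, which is L ⇒ W
n=28: moves to 26(W), 23(W), 22(W), 20(W); every one is W ⇒ L
n=29: moves to 27(W), 24(W), 23(W), 21(W); every one is W ⇒ L
n=30: can move to 28, which is L ⇒ W
n=31: can move to 29, which is L ⇒ W
Reading off the rows marked L gives the requested list; there are 10 such values of n.

0, 1, 4, 11, 14, 15, 18, 25, 28, 29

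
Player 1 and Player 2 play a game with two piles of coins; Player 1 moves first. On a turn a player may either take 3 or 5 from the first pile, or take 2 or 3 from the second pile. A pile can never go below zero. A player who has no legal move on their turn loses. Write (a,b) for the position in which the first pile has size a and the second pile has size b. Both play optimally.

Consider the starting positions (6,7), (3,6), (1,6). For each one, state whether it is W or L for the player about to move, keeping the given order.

Use the standard recursion: the mover loses at a terminal position; elsewhere, the mover wins exactly when some move hands the opponent an L position.
No move ever increases a pile, so every position that can arise here has a ≤ 6 and b ≤ 7; it is enough to label the cells with 0 ≤ a ≤ 6 and 0 ≤ b ≤ 7.
Every move lowers a or b (never raises either), so fill the grid row by row in increasing a, and left to right within a row: each cell's successors are then already labelled.
      b=0  b=1  b=2  b=3  b=4  b=5  b=6  b=7
a=0:    L    L    W    W    W    L    L    W
a=1:    L    L    W    W    W    L    L    W
a=2:    L    L    W    W    W    L    L    W
a=3:    W    W    L    L    W    W    W    L
a=4:    W    W    L    L    W    W    W    L
a=5:    W    W    L    L    W    W    W    L
a=6:    W    W    W    W    L    W    W    W
Cells with no legal move (terminal, hence L): (0,0), (0,1), (1,0), (1,1), (2,0), (2,1).
The remaining L cells, each justified by listing all of its moves:
(0,5): L (options (0,3)(W), (0,2)(W) are all W)
(0,6): L (options (0,4)(W), (0,3)(W) are all W)
(1,5): L (options (1,3)(W), (1,2)(W) are all W)
(1,6): L (options (1,4)(W), (1,3)(W) are all W)
(2,5): L (options (2,3)(W), (2,2)(W) are all W)
(2,6): L (options (2,4)(W), (2,3)(W) are all W)
(3,2): L (options (0,2)(W), (3,0)(W) are all W)
(3,3): L (options (0,3)(W), (3,1)(W), (3,0)(W) are all W)
(3,7): L (options (0,7)(W), (3,5)(W), (3,4)(W) are all W)
(4,2): L (options (1,2)(W), (4,0)(W) are all W)
(4,3): L (options (1,3)(W), (4,1)(W), (4,0)(W) are all W)
(4,7): L (options (1,7)(W), (4,5)(W), (4,4)(W) are all W)
(5,2): L (options (2,2)(W), (0,2)(W), (5,0)(W) are all W)
(5,3): L (options (2,3)(W), (0,3)(W), (5,1)(W), (5,0)(W) are all W)
(5,7): L (options (2,7)(W), (0,7)(W), (5,5)(W), (5,4)(W) are all W)
(6,4): L (options (3,4)(W), (1,4)(W), (6,2)(W), (6,1)(W) are all W)
Every other cell has at least one move into one of the L cells above, so it is W.
(6,7): the move to (3,7) reaches an L cell, so W
(3,6): the move to (0,6) reaches an L cell, so W
(1,6): one of the L cells justified above, so L

(6,7): W, (3,6): W, (1,6): L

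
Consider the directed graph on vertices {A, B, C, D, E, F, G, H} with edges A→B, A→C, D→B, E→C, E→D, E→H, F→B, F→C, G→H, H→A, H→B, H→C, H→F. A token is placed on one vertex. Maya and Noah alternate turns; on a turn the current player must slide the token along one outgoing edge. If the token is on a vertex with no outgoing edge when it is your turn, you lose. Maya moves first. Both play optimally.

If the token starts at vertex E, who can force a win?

Positions with no move are L. A position that does have a move is losing for the player to move precisely when every available move leads to a winning position for the opponent. Fill in the labels:
Every edge goes from a vertex to one that appears earlier in the order B, C, A, F, H, D, G, E, so processing vertices in that order labels each vertex after all of its successors.
B: no outgoing edge → L
C: no outgoing edge → L
A: can move to C, which is L ⇒ W
F: can move to C, which is L ⇒ W
H: can move to C, which is L ⇒ W
D: can move to B, which is L ⇒ W
G: the only move is to H(W), a W ⇒ L
E: can move to C, which is L ⇒ W
From E Maya can move to C, reaching an L position.

Maya wins.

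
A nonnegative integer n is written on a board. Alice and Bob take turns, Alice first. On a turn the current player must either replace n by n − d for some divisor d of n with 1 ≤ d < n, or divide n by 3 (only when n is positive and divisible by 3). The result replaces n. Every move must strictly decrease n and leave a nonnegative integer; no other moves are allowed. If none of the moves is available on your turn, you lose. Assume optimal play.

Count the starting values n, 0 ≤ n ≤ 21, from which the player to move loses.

10

Compute win/loss labels from the base case upward. A position with no move is L. Any other position is W if it can reach an L in one move, else L.
n=0: no move → L
n=1: no move → L
n=2: can move to 1, which is L ⇒ W
n=3: can move to 1, which is L ⇒ W
n=4: moves to 2(W), 3(W); every one is W ⇒ L
n=5: can move to 4, which is L ⇒ W
n=6: can move to 4, which is L ⇒ W
n=7: the only move is to 6(W), a W ⇒ L
n=8: can move to 4, which is L ⇒ W
n=9: moves to 3(W), 6(W), 8(W); every one is W ⇒ L
n=10: can move to 9, which is L ⇒ W
n=11: the only move is to 10(W), a W ⇒ L
n=12: can move to 4, which is L ⇒ W
n=13: the only move is to 12(W), a W ⇒ L
n=14: can move to 7, which is L ⇒ W
n=15: moves to 5(W), 10(W), 12(W), 14(W); every one is W ⇒ L
n=16: can move to 15, which is L ⇒ W
n=17: the only move is to 16(W), a W ⇒ L
n=18: can move to 9, which is L ⇒ W
n=19: the only move is to 18(W), a W ⇒ L
n=20: can move to 15, which is L ⇒ W
n=21: can move to 7, which is L ⇒ W
L entries with 0 ≤ n ≤ 21: n = 0, 1, 4, 7, 9, 11, 13, 15, 17, 19; that makes 10.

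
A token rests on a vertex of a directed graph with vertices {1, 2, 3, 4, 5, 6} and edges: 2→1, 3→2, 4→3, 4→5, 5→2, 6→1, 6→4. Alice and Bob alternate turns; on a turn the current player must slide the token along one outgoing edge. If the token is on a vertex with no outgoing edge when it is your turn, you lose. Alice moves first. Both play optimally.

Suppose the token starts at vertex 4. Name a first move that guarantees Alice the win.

Move to 5.

Build the W/L table. Terminal = L. A non-terminal position is W if it has a move to some L; otherwise it is L.
Every edge goes from a vertex to one that appears earlier in the order 1, 2, 3, 5, 4, 6, so processing vertices in that order labels each vertex after all of its successors.
1: no outgoing edge → L
2: →1(L), so W
3: →2(W) only, which is W, so L
5: →2(W) only, which is W, so L
4: →5(L), so W
6: →1(L), so W
From 4, the L positions reachable in one move are: 5, 3. Any move reaching one of these is winning.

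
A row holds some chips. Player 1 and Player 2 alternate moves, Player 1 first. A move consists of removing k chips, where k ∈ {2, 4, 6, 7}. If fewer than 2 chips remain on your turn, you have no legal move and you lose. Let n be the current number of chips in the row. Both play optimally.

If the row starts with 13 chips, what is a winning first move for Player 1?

Label each position W (a win for the player to move) or L (a loss). A position with no legal move is L; any other position is W exactly when some move reaches an L, and L when every move reaches a W.
n=0: no move → L
n=1: no move → L
n=2: →0(L), so W
n=3: →1(L), so W
n=4: →0(L), so W
n=5: →1(L), so W
n=6: →0(L), so W
n=7: →1(L), so W
n=8: →1(L), so W
n=9: →7(W), 5(W), 3(W), 2(W) — all W, so L
n=10: →8(W), 6(W), 4(W), 3(W) — all W, so L
n=11: →9(L), so W
n=12: →10(L), so W
n=13: →9(L), so W
From 13, the L positions reachable in one move are: 9.

Remove 4, leaving 9.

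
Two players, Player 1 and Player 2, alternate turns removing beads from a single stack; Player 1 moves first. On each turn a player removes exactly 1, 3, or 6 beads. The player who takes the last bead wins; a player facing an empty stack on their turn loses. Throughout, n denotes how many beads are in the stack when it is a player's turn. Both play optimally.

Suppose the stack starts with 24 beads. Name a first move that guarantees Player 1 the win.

Classify positions by backward induction: terminal positions (no move available) are L. From any other position, the mover wins iff some move reaches an L.
n=0: no move → L
n=1: reaches L-position 0 → W
n=2: only reaches 1(W), which is W → L
n=3: reaches L-position 2 → W
n=4: only reaches 3(W), 1(W), all W → L
n=5: reaches L-position 4 → W
n=6: reaches L-position 0 → W
n=7: reaches L-position 4 → W
n=8: reaches L-position 2 → W
n=9: only reaches 8(W), 6(W), 3(W), all W → L
n=10: reaches L-position 9 → W
n=11: only reaches 10(W), 8(W), 5(W), all W → L
n=12: reaches L-position 11 → W
n=13: only reaches 12(W), 10(W), 7(W), all W → L
n=14: reaches L-position 13 → W
n=15: reaches L-position 9 → W
n=16: reaches L-position 13 → W
n=17: reaches L-position 11 → W
n=18: only reaches 17(W), 15(W), 12(W), all W → L
n=19: reaches L-position 18 → W
n=20: only reaches 19(W), 17(W), 14(W), all W → L
n=21: reaches L-position 20 → W
n=22: only reaches 21(W), 19(W), 16(W), all W → L
n=23: reaches L-position 22 → W
n=24: reaches L-position 18 → W
From 24, the L positions reachable in one move are: 18.

Remove 6, leaving 18.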